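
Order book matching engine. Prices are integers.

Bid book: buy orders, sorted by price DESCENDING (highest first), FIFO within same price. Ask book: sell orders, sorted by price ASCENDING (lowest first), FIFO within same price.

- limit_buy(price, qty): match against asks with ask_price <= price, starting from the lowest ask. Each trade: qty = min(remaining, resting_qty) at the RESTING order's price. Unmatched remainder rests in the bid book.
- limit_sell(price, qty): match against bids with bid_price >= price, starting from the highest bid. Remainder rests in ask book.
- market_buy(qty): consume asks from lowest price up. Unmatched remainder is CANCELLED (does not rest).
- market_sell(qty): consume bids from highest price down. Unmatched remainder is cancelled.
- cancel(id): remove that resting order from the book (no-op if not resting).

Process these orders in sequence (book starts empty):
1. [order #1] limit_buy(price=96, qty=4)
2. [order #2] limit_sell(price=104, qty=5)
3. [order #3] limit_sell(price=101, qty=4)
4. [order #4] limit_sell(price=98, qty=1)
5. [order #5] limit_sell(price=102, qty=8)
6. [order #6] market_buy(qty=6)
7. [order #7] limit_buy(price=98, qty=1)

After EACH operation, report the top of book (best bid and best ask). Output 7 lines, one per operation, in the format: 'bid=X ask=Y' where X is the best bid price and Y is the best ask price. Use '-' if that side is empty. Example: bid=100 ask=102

After op 1 [order #1] limit_buy(price=96, qty=4): fills=none; bids=[#1:4@96] asks=[-]
After op 2 [order #2] limit_sell(price=104, qty=5): fills=none; bids=[#1:4@96] asks=[#2:5@104]
After op 3 [order #3] limit_sell(price=101, qty=4): fills=none; bids=[#1:4@96] asks=[#3:4@101 #2:5@104]
After op 4 [order #4] limit_sell(price=98, qty=1): fills=none; bids=[#1:4@96] asks=[#4:1@98 #3:4@101 #2:5@104]
After op 5 [order #5] limit_sell(price=102, qty=8): fills=none; bids=[#1:4@96] asks=[#4:1@98 #3:4@101 #5:8@102 #2:5@104]
After op 6 [order #6] market_buy(qty=6): fills=#6x#4:1@98 #6x#3:4@101 #6x#5:1@102; bids=[#1:4@96] asks=[#5:7@102 #2:5@104]
After op 7 [order #7] limit_buy(price=98, qty=1): fills=none; bids=[#7:1@98 #1:4@96] asks=[#5:7@102 #2:5@104]

Answer: bid=96 ask=-
bid=96 ask=104
bid=96 ask=101
bid=96 ask=98
bid=96 ask=98
bid=96 ask=102
bid=98 ask=102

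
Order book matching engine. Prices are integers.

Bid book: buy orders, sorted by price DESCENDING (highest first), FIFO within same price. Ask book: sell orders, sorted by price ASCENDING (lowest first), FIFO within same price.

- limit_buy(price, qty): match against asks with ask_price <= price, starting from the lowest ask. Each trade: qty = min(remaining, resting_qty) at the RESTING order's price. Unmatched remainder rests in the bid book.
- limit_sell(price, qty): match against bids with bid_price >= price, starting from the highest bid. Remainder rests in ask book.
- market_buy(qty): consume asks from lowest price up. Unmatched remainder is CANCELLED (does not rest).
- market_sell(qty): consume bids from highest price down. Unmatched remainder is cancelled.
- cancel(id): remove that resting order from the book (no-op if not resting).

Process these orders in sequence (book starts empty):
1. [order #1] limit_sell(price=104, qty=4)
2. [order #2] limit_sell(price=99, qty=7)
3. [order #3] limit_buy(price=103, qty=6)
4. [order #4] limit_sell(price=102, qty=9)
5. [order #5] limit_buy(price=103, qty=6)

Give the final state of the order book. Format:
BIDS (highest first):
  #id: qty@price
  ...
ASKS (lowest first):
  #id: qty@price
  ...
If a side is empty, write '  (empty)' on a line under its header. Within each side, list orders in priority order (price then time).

Answer: BIDS (highest first):
  (empty)
ASKS (lowest first):
  #4: 4@102
  #1: 4@104

Derivation:
After op 1 [order #1] limit_sell(price=104, qty=4): fills=none; bids=[-] asks=[#1:4@104]
After op 2 [order #2] limit_sell(price=99, qty=7): fills=none; bids=[-] asks=[#2:7@99 #1:4@104]
After op 3 [order #3] limit_buy(price=103, qty=6): fills=#3x#2:6@99; bids=[-] asks=[#2:1@99 #1:4@104]
After op 4 [order #4] limit_sell(price=102, qty=9): fills=none; bids=[-] asks=[#2:1@99 #4:9@102 #1:4@104]
After op 5 [order #5] limit_buy(price=103, qty=6): fills=#5x#2:1@99 #5x#4:5@102; bids=[-] asks=[#4:4@102 #1:4@104]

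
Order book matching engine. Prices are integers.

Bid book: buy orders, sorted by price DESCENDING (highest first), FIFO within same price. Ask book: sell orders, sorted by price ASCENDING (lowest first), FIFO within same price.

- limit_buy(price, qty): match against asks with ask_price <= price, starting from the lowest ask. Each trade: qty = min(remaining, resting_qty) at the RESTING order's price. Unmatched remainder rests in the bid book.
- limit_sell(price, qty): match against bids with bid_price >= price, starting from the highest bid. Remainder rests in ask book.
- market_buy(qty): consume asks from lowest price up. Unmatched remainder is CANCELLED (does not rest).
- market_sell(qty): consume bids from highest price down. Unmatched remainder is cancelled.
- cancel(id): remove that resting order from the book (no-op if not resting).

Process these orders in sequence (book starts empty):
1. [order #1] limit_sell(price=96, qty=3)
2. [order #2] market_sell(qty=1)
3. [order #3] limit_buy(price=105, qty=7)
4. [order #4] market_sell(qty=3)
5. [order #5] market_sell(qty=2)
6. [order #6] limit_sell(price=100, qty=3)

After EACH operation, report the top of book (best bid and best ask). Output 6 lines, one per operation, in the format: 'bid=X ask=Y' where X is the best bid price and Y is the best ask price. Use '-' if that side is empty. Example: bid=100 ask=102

Answer: bid=- ask=96
bid=- ask=96
bid=105 ask=-
bid=105 ask=-
bid=- ask=-
bid=- ask=100

Derivation:
After op 1 [order #1] limit_sell(price=96, qty=3): fills=none; bids=[-] asks=[#1:3@96]
After op 2 [order #2] market_sell(qty=1): fills=none; bids=[-] asks=[#1:3@96]
After op 3 [order #3] limit_buy(price=105, qty=7): fills=#3x#1:3@96; bids=[#3:4@105] asks=[-]
After op 4 [order #4] market_sell(qty=3): fills=#3x#4:3@105; bids=[#3:1@105] asks=[-]
After op 5 [order #5] market_sell(qty=2): fills=#3x#5:1@105; bids=[-] asks=[-]
After op 6 [order #6] limit_sell(price=100, qty=3): fills=none; bids=[-] asks=[#6:3@100]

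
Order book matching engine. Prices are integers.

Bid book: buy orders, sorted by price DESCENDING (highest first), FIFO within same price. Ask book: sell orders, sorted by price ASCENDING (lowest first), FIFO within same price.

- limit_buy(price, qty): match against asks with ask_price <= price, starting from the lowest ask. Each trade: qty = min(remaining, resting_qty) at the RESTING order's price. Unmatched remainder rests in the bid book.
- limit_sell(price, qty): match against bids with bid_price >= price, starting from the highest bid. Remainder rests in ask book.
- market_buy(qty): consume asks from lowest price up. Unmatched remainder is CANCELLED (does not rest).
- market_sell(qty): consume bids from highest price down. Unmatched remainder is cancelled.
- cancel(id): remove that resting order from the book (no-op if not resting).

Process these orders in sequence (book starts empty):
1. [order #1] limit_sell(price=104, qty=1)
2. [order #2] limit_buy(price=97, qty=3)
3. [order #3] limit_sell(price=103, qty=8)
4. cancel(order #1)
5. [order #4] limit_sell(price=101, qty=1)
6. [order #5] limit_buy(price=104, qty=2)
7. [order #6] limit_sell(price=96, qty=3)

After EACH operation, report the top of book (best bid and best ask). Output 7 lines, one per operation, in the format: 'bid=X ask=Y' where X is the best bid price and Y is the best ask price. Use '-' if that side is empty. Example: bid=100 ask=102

Answer: bid=- ask=104
bid=97 ask=104
bid=97 ask=103
bid=97 ask=103
bid=97 ask=101
bid=97 ask=103
bid=- ask=103

Derivation:
After op 1 [order #1] limit_sell(price=104, qty=1): fills=none; bids=[-] asks=[#1:1@104]
After op 2 [order #2] limit_buy(price=97, qty=3): fills=none; bids=[#2:3@97] asks=[#1:1@104]
After op 3 [order #3] limit_sell(price=103, qty=8): fills=none; bids=[#2:3@97] asks=[#3:8@103 #1:1@104]
After op 4 cancel(order #1): fills=none; bids=[#2:3@97] asks=[#3:8@103]
After op 5 [order #4] limit_sell(price=101, qty=1): fills=none; bids=[#2:3@97] asks=[#4:1@101 #3:8@103]
After op 6 [order #5] limit_buy(price=104, qty=2): fills=#5x#4:1@101 #5x#3:1@103; bids=[#2:3@97] asks=[#3:7@103]
After op 7 [order #6] limit_sell(price=96, qty=3): fills=#2x#6:3@97; bids=[-] asks=[#3:7@103]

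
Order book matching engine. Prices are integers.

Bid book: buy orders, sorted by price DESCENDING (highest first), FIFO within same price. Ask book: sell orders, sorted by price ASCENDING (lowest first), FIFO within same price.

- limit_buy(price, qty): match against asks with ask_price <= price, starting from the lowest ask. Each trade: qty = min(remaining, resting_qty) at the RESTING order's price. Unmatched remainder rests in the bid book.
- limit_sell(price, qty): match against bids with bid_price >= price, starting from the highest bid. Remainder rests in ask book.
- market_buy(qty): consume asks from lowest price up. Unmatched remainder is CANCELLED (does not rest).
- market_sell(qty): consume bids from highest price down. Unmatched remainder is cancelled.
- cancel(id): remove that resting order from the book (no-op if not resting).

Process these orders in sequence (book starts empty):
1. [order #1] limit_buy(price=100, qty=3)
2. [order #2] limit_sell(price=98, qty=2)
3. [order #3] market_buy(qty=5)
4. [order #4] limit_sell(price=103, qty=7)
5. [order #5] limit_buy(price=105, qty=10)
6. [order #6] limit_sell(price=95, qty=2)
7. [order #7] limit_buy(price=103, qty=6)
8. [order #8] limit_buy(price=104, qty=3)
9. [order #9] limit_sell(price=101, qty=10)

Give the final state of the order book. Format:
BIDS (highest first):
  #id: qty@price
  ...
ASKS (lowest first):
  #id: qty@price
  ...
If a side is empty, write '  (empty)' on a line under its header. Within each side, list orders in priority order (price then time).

After op 1 [order #1] limit_buy(price=100, qty=3): fills=none; bids=[#1:3@100] asks=[-]
After op 2 [order #2] limit_sell(price=98, qty=2): fills=#1x#2:2@100; bids=[#1:1@100] asks=[-]
After op 3 [order #3] market_buy(qty=5): fills=none; bids=[#1:1@100] asks=[-]
After op 4 [order #4] limit_sell(price=103, qty=7): fills=none; bids=[#1:1@100] asks=[#4:7@103]
After op 5 [order #5] limit_buy(price=105, qty=10): fills=#5x#4:7@103; bids=[#5:3@105 #1:1@100] asks=[-]
After op 6 [order #6] limit_sell(price=95, qty=2): fills=#5x#6:2@105; bids=[#5:1@105 #1:1@100] asks=[-]
After op 7 [order #7] limit_buy(price=103, qty=6): fills=none; bids=[#5:1@105 #7:6@103 #1:1@100] asks=[-]
After op 8 [order #8] limit_buy(price=104, qty=3): fills=none; bids=[#5:1@105 #8:3@104 #7:6@103 #1:1@100] asks=[-]
After op 9 [order #9] limit_sell(price=101, qty=10): fills=#5x#9:1@105 #8x#9:3@104 #7x#9:6@103; bids=[#1:1@100] asks=[-]

Answer: BIDS (highest first):
  #1: 1@100
ASKS (lowest first):
  (empty)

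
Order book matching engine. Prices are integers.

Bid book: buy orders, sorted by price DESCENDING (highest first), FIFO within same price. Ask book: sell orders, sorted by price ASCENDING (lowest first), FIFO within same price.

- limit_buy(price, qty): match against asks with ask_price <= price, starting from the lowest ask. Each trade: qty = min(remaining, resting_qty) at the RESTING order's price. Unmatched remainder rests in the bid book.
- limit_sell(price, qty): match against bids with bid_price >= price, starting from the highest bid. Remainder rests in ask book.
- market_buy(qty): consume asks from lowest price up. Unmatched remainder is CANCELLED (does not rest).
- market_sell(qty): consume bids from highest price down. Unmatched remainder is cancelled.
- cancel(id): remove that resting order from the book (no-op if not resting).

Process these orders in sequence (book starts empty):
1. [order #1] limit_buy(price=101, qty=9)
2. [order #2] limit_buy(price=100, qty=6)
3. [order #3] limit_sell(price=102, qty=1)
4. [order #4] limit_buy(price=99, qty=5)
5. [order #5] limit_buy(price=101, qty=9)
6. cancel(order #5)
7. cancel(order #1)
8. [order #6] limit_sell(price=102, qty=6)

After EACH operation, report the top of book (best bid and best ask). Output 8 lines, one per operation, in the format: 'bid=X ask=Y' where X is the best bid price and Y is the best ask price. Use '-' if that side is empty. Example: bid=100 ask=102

Answer: bid=101 ask=-
bid=101 ask=-
bid=101 ask=102
bid=101 ask=102
bid=101 ask=102
bid=101 ask=102
bid=100 ask=102
bid=100 ask=102

Derivation:
After op 1 [order #1] limit_buy(price=101, qty=9): fills=none; bids=[#1:9@101] asks=[-]
After op 2 [order #2] limit_buy(price=100, qty=6): fills=none; bids=[#1:9@101 #2:6@100] asks=[-]
After op 3 [order #3] limit_sell(price=102, qty=1): fills=none; bids=[#1:9@101 #2:6@100] asks=[#3:1@102]
After op 4 [order #4] limit_buy(price=99, qty=5): fills=none; bids=[#1:9@101 #2:6@100 #4:5@99] asks=[#3:1@102]
After op 5 [order #5] limit_buy(price=101, qty=9): fills=none; bids=[#1:9@101 #5:9@101 #2:6@100 #4:5@99] asks=[#3:1@102]
After op 6 cancel(order #5): fills=none; bids=[#1:9@101 #2:6@100 #4:5@99] asks=[#3:1@102]
After op 7 cancel(order #1): fills=none; bids=[#2:6@100 #4:5@99] asks=[#3:1@102]
After op 8 [order #6] limit_sell(price=102, qty=6): fills=none; bids=[#2:6@100 #4:5@99] asks=[#3:1@102 #6:6@102]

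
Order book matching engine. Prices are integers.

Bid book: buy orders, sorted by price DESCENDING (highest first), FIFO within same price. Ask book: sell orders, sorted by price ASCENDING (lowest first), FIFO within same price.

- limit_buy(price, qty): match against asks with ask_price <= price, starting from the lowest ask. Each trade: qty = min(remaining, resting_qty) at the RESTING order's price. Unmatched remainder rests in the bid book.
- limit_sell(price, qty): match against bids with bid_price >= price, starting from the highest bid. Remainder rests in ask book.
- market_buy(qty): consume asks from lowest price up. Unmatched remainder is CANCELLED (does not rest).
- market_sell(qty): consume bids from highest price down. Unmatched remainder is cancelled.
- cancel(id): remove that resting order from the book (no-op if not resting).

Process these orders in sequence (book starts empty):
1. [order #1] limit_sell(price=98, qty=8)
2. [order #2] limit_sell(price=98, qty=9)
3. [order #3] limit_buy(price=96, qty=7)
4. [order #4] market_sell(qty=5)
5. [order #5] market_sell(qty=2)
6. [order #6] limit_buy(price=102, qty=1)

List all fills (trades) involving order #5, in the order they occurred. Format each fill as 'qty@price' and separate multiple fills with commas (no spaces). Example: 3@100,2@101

Answer: 2@96

Derivation:
After op 1 [order #1] limit_sell(price=98, qty=8): fills=none; bids=[-] asks=[#1:8@98]
After op 2 [order #2] limit_sell(price=98, qty=9): fills=none; bids=[-] asks=[#1:8@98 #2:9@98]
After op 3 [order #3] limit_buy(price=96, qty=7): fills=none; bids=[#3:7@96] asks=[#1:8@98 #2:9@98]
After op 4 [order #4] market_sell(qty=5): fills=#3x#4:5@96; bids=[#3:2@96] asks=[#1:8@98 #2:9@98]
After op 5 [order #5] market_sell(qty=2): fills=#3x#5:2@96; bids=[-] asks=[#1:8@98 #2:9@98]
After op 6 [order #6] limit_buy(price=102, qty=1): fills=#6x#1:1@98; bids=[-] asks=[#1:7@98 #2:9@98]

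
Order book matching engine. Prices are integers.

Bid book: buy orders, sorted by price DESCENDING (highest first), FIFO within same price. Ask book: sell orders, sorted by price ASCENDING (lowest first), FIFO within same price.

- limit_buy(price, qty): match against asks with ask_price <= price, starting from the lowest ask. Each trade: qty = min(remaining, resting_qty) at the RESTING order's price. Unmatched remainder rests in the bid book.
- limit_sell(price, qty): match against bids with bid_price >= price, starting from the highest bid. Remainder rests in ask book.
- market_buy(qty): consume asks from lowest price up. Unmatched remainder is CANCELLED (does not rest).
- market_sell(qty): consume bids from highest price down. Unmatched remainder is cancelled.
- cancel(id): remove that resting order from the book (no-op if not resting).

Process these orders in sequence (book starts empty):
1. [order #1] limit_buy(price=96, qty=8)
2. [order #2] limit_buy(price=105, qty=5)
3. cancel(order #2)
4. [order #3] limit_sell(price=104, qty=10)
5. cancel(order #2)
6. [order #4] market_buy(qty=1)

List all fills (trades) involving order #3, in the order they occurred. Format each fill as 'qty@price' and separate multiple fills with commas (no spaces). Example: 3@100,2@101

After op 1 [order #1] limit_buy(price=96, qty=8): fills=none; bids=[#1:8@96] asks=[-]
After op 2 [order #2] limit_buy(price=105, qty=5): fills=none; bids=[#2:5@105 #1:8@96] asks=[-]
After op 3 cancel(order #2): fills=none; bids=[#1:8@96] asks=[-]
After op 4 [order #3] limit_sell(price=104, qty=10): fills=none; bids=[#1:8@96] asks=[#3:10@104]
After op 5 cancel(order #2): fills=none; bids=[#1:8@96] asks=[#3:10@104]
After op 6 [order #4] market_buy(qty=1): fills=#4x#3:1@104; bids=[#1:8@96] asks=[#3:9@104]

Answer: 1@104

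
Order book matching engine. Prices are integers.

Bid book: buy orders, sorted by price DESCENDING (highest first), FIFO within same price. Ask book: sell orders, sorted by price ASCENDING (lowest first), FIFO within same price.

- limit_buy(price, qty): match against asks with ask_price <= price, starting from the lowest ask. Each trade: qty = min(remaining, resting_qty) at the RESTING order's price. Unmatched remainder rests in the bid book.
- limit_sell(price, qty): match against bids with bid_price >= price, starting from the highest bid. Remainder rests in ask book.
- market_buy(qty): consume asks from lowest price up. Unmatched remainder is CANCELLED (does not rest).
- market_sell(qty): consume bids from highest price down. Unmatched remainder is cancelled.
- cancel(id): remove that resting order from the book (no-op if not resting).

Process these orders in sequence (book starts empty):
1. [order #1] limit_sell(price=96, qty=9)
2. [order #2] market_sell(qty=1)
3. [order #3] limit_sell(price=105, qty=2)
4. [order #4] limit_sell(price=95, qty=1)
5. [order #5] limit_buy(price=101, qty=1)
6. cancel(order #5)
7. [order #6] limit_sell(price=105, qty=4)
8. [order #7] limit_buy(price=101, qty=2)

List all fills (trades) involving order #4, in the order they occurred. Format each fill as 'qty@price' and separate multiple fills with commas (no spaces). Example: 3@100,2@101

Answer: 1@95

Derivation:
After op 1 [order #1] limit_sell(price=96, qty=9): fills=none; bids=[-] asks=[#1:9@96]
After op 2 [order #2] market_sell(qty=1): fills=none; bids=[-] asks=[#1:9@96]
After op 3 [order #3] limit_sell(price=105, qty=2): fills=none; bids=[-] asks=[#1:9@96 #3:2@105]
After op 4 [order #4] limit_sell(price=95, qty=1): fills=none; bids=[-] asks=[#4:1@95 #1:9@96 #3:2@105]
After op 5 [order #5] limit_buy(price=101, qty=1): fills=#5x#4:1@95; bids=[-] asks=[#1:9@96 #3:2@105]
After op 6 cancel(order #5): fills=none; bids=[-] asks=[#1:9@96 #3:2@105]
After op 7 [order #6] limit_sell(price=105, qty=4): fills=none; bids=[-] asks=[#1:9@96 #3:2@105 #6:4@105]
After op 8 [order #7] limit_buy(price=101, qty=2): fills=#7x#1:2@96; bids=[-] asks=[#1:7@96 #3:2@105 #6:4@105]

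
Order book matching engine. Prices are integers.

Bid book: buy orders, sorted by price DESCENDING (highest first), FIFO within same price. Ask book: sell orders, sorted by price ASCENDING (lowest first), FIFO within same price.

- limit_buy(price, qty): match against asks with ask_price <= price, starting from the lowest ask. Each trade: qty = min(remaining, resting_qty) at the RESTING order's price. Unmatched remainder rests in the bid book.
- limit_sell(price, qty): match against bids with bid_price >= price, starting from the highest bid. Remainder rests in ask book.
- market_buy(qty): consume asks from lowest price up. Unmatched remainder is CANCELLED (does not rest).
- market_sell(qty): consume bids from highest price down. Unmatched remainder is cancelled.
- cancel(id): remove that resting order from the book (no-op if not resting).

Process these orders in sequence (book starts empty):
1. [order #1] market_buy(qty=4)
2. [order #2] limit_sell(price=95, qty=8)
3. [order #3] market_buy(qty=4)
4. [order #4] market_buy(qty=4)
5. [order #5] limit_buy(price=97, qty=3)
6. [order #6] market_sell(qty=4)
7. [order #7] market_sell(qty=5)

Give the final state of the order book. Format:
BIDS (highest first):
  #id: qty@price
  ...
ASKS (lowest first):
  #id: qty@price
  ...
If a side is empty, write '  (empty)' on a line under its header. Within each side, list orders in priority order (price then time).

After op 1 [order #1] market_buy(qty=4): fills=none; bids=[-] asks=[-]
After op 2 [order #2] limit_sell(price=95, qty=8): fills=none; bids=[-] asks=[#2:8@95]
After op 3 [order #3] market_buy(qty=4): fills=#3x#2:4@95; bids=[-] asks=[#2:4@95]
After op 4 [order #4] market_buy(qty=4): fills=#4x#2:4@95; bids=[-] asks=[-]
After op 5 [order #5] limit_buy(price=97, qty=3): fills=none; bids=[#5:3@97] asks=[-]
After op 6 [order #6] market_sell(qty=4): fills=#5x#6:3@97; bids=[-] asks=[-]
After op 7 [order #7] market_sell(qty=5): fills=none; bids=[-] asks=[-]

Answer: BIDS (highest first):
  (empty)
ASKS (lowest first):
  (empty)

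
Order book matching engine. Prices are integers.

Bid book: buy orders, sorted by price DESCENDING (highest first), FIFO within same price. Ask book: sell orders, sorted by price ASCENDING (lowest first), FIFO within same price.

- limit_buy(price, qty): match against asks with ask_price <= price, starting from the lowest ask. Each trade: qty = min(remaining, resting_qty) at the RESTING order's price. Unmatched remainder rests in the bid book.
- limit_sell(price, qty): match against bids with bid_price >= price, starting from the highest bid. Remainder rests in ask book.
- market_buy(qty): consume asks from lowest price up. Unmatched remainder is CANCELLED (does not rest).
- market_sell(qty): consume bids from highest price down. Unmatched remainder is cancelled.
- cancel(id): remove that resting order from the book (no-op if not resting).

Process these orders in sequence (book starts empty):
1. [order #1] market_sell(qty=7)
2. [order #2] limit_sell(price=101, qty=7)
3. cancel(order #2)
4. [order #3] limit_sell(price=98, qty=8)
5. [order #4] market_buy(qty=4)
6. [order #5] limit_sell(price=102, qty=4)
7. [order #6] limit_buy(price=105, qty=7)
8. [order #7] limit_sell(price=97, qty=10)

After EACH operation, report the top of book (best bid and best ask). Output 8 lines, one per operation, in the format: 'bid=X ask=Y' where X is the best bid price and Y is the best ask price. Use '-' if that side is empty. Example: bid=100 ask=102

After op 1 [order #1] market_sell(qty=7): fills=none; bids=[-] asks=[-]
After op 2 [order #2] limit_sell(price=101, qty=7): fills=none; bids=[-] asks=[#2:7@101]
After op 3 cancel(order #2): fills=none; bids=[-] asks=[-]
After op 4 [order #3] limit_sell(price=98, qty=8): fills=none; bids=[-] asks=[#3:8@98]
After op 5 [order #4] market_buy(qty=4): fills=#4x#3:4@98; bids=[-] asks=[#3:4@98]
After op 6 [order #5] limit_sell(price=102, qty=4): fills=none; bids=[-] asks=[#3:4@98 #5:4@102]
After op 7 [order #6] limit_buy(price=105, qty=7): fills=#6x#3:4@98 #6x#5:3@102; bids=[-] asks=[#5:1@102]
After op 8 [order #7] limit_sell(price=97, qty=10): fills=none; bids=[-] asks=[#7:10@97 #5:1@102]

Answer: bid=- ask=-
bid=- ask=101
bid=- ask=-
bid=- ask=98
bid=- ask=98
bid=- ask=98
bid=- ask=102
bid=- ask=97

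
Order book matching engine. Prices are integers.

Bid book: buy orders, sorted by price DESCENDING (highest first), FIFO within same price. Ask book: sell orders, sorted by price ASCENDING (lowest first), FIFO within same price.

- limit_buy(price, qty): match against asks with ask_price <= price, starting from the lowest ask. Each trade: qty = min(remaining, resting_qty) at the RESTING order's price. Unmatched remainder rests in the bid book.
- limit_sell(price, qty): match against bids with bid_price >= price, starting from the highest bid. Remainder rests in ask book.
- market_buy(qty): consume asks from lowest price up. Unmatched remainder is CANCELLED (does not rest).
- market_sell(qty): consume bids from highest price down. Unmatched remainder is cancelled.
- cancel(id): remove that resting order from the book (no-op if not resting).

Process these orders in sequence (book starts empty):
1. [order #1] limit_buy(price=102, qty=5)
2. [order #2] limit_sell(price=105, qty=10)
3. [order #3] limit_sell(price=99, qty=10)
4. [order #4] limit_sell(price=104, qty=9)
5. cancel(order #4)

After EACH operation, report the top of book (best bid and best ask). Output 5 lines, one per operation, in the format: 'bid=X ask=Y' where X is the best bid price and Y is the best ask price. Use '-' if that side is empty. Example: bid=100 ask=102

Answer: bid=102 ask=-
bid=102 ask=105
bid=- ask=99
bid=- ask=99
bid=- ask=99

Derivation:
After op 1 [order #1] limit_buy(price=102, qty=5): fills=none; bids=[#1:5@102] asks=[-]
After op 2 [order #2] limit_sell(price=105, qty=10): fills=none; bids=[#1:5@102] asks=[#2:10@105]
After op 3 [order #3] limit_sell(price=99, qty=10): fills=#1x#3:5@102; bids=[-] asks=[#3:5@99 #2:10@105]
After op 4 [order #4] limit_sell(price=104, qty=9): fills=none; bids=[-] asks=[#3:5@99 #4:9@104 #2:10@105]
After op 5 cancel(order #4): fills=none; bids=[-] asks=[#3:5@99 #2:10@105]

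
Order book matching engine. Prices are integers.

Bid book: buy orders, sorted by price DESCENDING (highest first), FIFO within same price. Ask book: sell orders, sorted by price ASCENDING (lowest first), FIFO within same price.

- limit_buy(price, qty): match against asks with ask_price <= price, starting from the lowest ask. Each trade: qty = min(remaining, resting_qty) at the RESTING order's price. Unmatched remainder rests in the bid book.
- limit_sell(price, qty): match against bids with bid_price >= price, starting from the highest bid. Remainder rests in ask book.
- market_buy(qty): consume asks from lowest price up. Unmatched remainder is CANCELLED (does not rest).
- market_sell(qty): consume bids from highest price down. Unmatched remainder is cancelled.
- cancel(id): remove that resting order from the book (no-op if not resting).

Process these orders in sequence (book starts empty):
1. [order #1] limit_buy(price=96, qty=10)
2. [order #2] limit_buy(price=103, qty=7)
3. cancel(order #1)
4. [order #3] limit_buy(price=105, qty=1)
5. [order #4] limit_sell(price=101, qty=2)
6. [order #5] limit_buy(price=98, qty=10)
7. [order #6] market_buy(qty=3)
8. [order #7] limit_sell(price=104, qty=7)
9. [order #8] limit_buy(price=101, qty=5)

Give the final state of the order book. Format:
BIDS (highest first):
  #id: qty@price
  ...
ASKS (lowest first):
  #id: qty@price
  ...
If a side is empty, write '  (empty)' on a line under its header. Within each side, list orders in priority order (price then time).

After op 1 [order #1] limit_buy(price=96, qty=10): fills=none; bids=[#1:10@96] asks=[-]
After op 2 [order #2] limit_buy(price=103, qty=7): fills=none; bids=[#2:7@103 #1:10@96] asks=[-]
After op 3 cancel(order #1): fills=none; bids=[#2:7@103] asks=[-]
After op 4 [order #3] limit_buy(price=105, qty=1): fills=none; bids=[#3:1@105 #2:7@103] asks=[-]
After op 5 [order #4] limit_sell(price=101, qty=2): fills=#3x#4:1@105 #2x#4:1@103; bids=[#2:6@103] asks=[-]
After op 6 [order #5] limit_buy(price=98, qty=10): fills=none; bids=[#2:6@103 #5:10@98] asks=[-]
After op 7 [order #6] market_buy(qty=3): fills=none; bids=[#2:6@103 #5:10@98] asks=[-]
After op 8 [order #7] limit_sell(price=104, qty=7): fills=none; bids=[#2:6@103 #5:10@98] asks=[#7:7@104]
After op 9 [order #8] limit_buy(price=101, qty=5): fills=none; bids=[#2:6@103 #8:5@101 #5:10@98] asks=[#7:7@104]

Answer: BIDS (highest first):
  #2: 6@103
  #8: 5@101
  #5: 10@98
ASKS (lowest first):
  #7: 7@104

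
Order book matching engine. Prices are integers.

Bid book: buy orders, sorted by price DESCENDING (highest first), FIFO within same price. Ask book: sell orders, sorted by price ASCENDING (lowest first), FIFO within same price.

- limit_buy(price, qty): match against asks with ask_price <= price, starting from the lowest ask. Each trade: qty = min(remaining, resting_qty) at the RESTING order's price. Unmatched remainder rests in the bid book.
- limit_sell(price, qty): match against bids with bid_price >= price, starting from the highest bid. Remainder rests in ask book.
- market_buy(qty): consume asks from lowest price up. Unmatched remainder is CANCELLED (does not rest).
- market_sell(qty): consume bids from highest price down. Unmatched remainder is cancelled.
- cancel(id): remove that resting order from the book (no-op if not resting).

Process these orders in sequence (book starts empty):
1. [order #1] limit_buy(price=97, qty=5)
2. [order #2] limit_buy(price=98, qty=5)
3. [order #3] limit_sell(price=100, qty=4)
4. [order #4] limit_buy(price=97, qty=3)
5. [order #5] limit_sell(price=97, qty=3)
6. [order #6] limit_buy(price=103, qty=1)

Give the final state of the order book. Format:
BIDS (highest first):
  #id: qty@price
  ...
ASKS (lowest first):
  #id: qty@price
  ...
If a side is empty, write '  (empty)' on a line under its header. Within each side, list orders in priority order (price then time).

After op 1 [order #1] limit_buy(price=97, qty=5): fills=none; bids=[#1:5@97] asks=[-]
After op 2 [order #2] limit_buy(price=98, qty=5): fills=none; bids=[#2:5@98 #1:5@97] asks=[-]
After op 3 [order #3] limit_sell(price=100, qty=4): fills=none; bids=[#2:5@98 #1:5@97] asks=[#3:4@100]
After op 4 [order #4] limit_buy(price=97, qty=3): fills=none; bids=[#2:5@98 #1:5@97 #4:3@97] asks=[#3:4@100]
After op 5 [order #5] limit_sell(price=97, qty=3): fills=#2x#5:3@98; bids=[#2:2@98 #1:5@97 #4:3@97] asks=[#3:4@100]
After op 6 [order #6] limit_buy(price=103, qty=1): fills=#6x#3:1@100; bids=[#2:2@98 #1:5@97 #4:3@97] asks=[#3:3@100]

Answer: BIDS (highest first):
  #2: 2@98
  #1: 5@97
  #4: 3@97
ASKS (lowest first):
  #3: 3@100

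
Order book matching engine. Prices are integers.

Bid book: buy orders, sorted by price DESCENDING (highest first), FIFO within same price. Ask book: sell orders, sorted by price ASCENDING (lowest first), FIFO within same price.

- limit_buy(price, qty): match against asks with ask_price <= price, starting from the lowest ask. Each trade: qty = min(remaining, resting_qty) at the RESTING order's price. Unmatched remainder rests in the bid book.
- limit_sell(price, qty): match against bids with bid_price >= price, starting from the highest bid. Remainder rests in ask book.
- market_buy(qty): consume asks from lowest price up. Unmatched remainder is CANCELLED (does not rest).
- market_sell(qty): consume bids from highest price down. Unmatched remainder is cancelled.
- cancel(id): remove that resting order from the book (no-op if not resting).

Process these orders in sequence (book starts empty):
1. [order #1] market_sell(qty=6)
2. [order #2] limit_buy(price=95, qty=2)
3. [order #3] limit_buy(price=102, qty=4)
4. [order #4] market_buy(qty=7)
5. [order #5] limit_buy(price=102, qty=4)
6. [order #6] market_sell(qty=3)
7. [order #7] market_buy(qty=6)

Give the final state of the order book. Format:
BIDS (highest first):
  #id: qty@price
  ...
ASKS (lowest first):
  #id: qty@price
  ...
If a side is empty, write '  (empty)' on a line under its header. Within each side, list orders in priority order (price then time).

After op 1 [order #1] market_sell(qty=6): fills=none; bids=[-] asks=[-]
After op 2 [order #2] limit_buy(price=95, qty=2): fills=none; bids=[#2:2@95] asks=[-]
After op 3 [order #3] limit_buy(price=102, qty=4): fills=none; bids=[#3:4@102 #2:2@95] asks=[-]
After op 4 [order #4] market_buy(qty=7): fills=none; bids=[#3:4@102 #2:2@95] asks=[-]
After op 5 [order #5] limit_buy(price=102, qty=4): fills=none; bids=[#3:4@102 #5:4@102 #2:2@95] asks=[-]
After op 6 [order #6] market_sell(qty=3): fills=#3x#6:3@102; bids=[#3:1@102 #5:4@102 #2:2@95] asks=[-]
After op 7 [order #7] market_buy(qty=6): fills=none; bids=[#3:1@102 #5:4@102 #2:2@95] asks=[-]

Answer: BIDS (highest first):
  #3: 1@102
  #5: 4@102
  #2: 2@95
ASKS (lowest first):
  (empty)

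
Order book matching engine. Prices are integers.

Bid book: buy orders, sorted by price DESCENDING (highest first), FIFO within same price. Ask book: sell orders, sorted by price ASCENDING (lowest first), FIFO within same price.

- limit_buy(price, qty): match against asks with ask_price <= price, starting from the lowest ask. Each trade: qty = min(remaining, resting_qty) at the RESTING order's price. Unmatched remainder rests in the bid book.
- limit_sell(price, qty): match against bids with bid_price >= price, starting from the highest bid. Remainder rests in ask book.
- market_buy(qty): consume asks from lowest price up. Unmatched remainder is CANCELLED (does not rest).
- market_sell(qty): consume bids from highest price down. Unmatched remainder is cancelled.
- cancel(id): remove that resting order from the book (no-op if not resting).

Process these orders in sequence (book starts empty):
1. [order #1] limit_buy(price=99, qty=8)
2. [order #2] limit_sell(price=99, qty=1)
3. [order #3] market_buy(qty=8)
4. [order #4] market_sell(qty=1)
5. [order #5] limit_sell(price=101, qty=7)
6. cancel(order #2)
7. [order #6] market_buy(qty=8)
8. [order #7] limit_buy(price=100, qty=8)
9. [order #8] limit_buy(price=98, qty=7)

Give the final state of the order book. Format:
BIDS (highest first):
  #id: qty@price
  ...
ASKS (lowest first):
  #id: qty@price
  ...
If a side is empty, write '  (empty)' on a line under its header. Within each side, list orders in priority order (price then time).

After op 1 [order #1] limit_buy(price=99, qty=8): fills=none; bids=[#1:8@99] asks=[-]
After op 2 [order #2] limit_sell(price=99, qty=1): fills=#1x#2:1@99; bids=[#1:7@99] asks=[-]
After op 3 [order #3] market_buy(qty=8): fills=none; bids=[#1:7@99] asks=[-]
After op 4 [order #4] market_sell(qty=1): fills=#1x#4:1@99; bids=[#1:6@99] asks=[-]
After op 5 [order #5] limit_sell(price=101, qty=7): fills=none; bids=[#1:6@99] asks=[#5:7@101]
After op 6 cancel(order #2): fills=none; bids=[#1:6@99] asks=[#5:7@101]
After op 7 [order #6] market_buy(qty=8): fills=#6x#5:7@101; bids=[#1:6@99] asks=[-]
After op 8 [order #7] limit_buy(price=100, qty=8): fills=none; bids=[#7:8@100 #1:6@99] asks=[-]
After op 9 [order #8] limit_buy(price=98, qty=7): fills=none; bids=[#7:8@100 #1:6@99 #8:7@98] asks=[-]

Answer: BIDS (highest first):
  #7: 8@100
  #1: 6@99
  #8: 7@98
ASKS (lowest first):
  (empty)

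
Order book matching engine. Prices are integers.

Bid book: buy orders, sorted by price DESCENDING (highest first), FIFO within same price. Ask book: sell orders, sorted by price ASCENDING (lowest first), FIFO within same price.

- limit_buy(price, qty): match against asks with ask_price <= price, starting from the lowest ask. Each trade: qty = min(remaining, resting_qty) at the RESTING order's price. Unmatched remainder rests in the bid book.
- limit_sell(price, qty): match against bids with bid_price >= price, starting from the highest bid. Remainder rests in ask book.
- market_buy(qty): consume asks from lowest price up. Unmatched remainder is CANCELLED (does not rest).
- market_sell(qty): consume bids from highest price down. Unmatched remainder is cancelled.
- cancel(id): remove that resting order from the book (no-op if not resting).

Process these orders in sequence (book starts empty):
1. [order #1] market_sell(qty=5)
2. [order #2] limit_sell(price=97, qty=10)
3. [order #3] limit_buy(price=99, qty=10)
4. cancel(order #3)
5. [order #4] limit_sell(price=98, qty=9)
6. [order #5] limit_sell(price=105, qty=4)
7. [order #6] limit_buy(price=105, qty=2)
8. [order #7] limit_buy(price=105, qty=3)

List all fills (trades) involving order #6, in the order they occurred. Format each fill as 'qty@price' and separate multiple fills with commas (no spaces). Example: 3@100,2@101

After op 1 [order #1] market_sell(qty=5): fills=none; bids=[-] asks=[-]
After op 2 [order #2] limit_sell(price=97, qty=10): fills=none; bids=[-] asks=[#2:10@97]
After op 3 [order #3] limit_buy(price=99, qty=10): fills=#3x#2:10@97; bids=[-] asks=[-]
After op 4 cancel(order #3): fills=none; bids=[-] asks=[-]
After op 5 [order #4] limit_sell(price=98, qty=9): fills=none; bids=[-] asks=[#4:9@98]
After op 6 [order #5] limit_sell(price=105, qty=4): fills=none; bids=[-] asks=[#4:9@98 #5:4@105]
After op 7 [order #6] limit_buy(price=105, qty=2): fills=#6x#4:2@98; bids=[-] asks=[#4:7@98 #5:4@105]
After op 8 [order #7] limit_buy(price=105, qty=3): fills=#7x#4:3@98; bids=[-] asks=[#4:4@98 #5:4@105]

Answer: 2@98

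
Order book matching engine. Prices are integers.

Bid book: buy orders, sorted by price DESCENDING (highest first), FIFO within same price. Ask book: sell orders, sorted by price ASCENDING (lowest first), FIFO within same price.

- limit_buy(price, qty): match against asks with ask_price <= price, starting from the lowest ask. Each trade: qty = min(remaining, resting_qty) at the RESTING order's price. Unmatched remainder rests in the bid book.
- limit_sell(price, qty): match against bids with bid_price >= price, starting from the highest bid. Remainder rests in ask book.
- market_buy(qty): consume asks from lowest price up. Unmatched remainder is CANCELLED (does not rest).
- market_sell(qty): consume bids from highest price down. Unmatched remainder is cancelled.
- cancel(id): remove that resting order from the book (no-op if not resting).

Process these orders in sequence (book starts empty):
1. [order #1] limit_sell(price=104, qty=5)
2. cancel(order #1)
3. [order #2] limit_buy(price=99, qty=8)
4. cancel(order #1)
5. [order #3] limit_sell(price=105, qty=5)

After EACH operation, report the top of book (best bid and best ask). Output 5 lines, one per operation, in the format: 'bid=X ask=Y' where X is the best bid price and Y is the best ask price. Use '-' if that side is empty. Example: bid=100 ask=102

After op 1 [order #1] limit_sell(price=104, qty=5): fills=none; bids=[-] asks=[#1:5@104]
After op 2 cancel(order #1): fills=none; bids=[-] asks=[-]
After op 3 [order #2] limit_buy(price=99, qty=8): fills=none; bids=[#2:8@99] asks=[-]
After op 4 cancel(order #1): fills=none; bids=[#2:8@99] asks=[-]
After op 5 [order #3] limit_sell(price=105, qty=5): fills=none; bids=[#2:8@99] asks=[#3:5@105]

Answer: bid=- ask=104
bid=- ask=-
bid=99 ask=-
bid=99 ask=-
bid=99 ask=105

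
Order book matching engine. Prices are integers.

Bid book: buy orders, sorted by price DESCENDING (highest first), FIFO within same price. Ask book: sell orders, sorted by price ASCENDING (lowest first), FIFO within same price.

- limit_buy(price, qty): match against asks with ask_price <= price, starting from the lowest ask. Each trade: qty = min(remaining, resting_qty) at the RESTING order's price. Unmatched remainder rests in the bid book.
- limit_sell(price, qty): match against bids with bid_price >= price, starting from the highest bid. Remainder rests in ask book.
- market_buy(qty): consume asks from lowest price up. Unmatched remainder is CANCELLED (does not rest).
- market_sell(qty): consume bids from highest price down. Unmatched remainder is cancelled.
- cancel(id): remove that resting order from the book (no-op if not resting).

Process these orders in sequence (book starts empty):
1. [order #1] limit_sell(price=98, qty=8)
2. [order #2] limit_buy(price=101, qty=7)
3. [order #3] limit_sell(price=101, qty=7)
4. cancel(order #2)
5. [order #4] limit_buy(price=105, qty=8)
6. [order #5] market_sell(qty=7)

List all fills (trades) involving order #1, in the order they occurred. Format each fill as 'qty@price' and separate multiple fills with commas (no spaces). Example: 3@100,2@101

After op 1 [order #1] limit_sell(price=98, qty=8): fills=none; bids=[-] asks=[#1:8@98]
After op 2 [order #2] limit_buy(price=101, qty=7): fills=#2x#1:7@98; bids=[-] asks=[#1:1@98]
After op 3 [order #3] limit_sell(price=101, qty=7): fills=none; bids=[-] asks=[#1:1@98 #3:7@101]
After op 4 cancel(order #2): fills=none; bids=[-] asks=[#1:1@98 #3:7@101]
After op 5 [order #4] limit_buy(price=105, qty=8): fills=#4x#1:1@98 #4x#3:7@101; bids=[-] asks=[-]
After op 6 [order #5] market_sell(qty=7): fills=none; bids=[-] asks=[-]

Answer: 7@98,1@98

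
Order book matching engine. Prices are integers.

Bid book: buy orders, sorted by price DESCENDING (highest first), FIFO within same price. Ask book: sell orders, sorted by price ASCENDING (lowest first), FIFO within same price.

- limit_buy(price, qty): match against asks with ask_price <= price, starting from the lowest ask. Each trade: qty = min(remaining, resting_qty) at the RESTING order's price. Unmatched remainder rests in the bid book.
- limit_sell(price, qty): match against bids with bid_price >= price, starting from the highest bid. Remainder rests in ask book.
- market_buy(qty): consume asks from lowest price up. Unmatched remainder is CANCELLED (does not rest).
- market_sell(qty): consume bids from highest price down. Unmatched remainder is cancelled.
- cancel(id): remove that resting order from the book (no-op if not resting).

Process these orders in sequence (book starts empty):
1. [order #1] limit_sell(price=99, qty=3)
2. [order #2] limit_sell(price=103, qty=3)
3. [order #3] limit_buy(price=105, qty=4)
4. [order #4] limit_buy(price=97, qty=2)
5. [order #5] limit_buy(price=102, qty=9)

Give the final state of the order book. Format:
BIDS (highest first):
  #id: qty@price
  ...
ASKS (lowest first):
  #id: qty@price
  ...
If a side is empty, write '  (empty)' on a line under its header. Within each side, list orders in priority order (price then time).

After op 1 [order #1] limit_sell(price=99, qty=3): fills=none; bids=[-] asks=[#1:3@99]
After op 2 [order #2] limit_sell(price=103, qty=3): fills=none; bids=[-] asks=[#1:3@99 #2:3@103]
After op 3 [order #3] limit_buy(price=105, qty=4): fills=#3x#1:3@99 #3x#2:1@103; bids=[-] asks=[#2:2@103]
After op 4 [order #4] limit_buy(price=97, qty=2): fills=none; bids=[#4:2@97] asks=[#2:2@103]
After op 5 [order #5] limit_buy(price=102, qty=9): fills=none; bids=[#5:9@102 #4:2@97] asks=[#2:2@103]

Answer: BIDS (highest first):
  #5: 9@102
  #4: 2@97
ASKS (lowest first):
  #2: 2@103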